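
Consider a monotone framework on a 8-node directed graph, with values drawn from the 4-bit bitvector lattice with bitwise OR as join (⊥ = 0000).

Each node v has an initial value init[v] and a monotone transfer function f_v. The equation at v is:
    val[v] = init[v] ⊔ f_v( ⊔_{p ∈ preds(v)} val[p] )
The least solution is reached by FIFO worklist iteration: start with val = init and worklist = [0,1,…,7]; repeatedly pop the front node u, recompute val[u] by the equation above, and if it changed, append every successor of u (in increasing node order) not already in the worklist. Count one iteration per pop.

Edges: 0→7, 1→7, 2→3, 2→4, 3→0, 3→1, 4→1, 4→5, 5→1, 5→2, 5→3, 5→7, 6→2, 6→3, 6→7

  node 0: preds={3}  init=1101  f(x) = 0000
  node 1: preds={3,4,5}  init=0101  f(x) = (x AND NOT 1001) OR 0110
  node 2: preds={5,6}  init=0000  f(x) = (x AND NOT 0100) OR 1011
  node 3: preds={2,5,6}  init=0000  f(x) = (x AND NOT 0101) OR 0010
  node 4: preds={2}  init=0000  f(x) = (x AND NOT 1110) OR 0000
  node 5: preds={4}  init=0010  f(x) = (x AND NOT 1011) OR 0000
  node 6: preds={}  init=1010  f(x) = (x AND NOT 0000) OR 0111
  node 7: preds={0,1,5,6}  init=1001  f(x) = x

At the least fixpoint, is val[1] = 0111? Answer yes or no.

Worklist (12 pops):
  #1 pop 0: in=0000 → 1101 (no change)
  #2 pop 1: in=0010 → 0111 (was 0101); enqueue []
  #3 pop 2: in=1010 → 1011 (was 0000); enqueue []
  #4 pop 3: in=1011 → 1010 (was 0000); enqueue [0,1]
  #5 pop 4: in=1011 → 0001 (was 0000); enqueue []
  #6 pop 5: in=0001 → 0010 (no change)
  #7 pop 6: in=0000 → 1111 (was 1010); enqueue [2,3]
  #8 pop 7: in=1111 → 1111 (was 1001); enqueue []
  #9 pop 0: in=1010 → 1101 (no change)
  #10 pop 1: in=1011 → 0111 (no change)
  #11 pop 2: in=1111 → 1011 (no change)
  #12 pop 3: in=1111 → 1010 (no change)

Fixpoint:
  val[0] = 1101
  val[1] = 0111
  val[2] = 1011
  val[3] = 1010
  val[4] = 0001
  val[5] = 0010
  val[6] = 1111
  val[7] = 1111

yes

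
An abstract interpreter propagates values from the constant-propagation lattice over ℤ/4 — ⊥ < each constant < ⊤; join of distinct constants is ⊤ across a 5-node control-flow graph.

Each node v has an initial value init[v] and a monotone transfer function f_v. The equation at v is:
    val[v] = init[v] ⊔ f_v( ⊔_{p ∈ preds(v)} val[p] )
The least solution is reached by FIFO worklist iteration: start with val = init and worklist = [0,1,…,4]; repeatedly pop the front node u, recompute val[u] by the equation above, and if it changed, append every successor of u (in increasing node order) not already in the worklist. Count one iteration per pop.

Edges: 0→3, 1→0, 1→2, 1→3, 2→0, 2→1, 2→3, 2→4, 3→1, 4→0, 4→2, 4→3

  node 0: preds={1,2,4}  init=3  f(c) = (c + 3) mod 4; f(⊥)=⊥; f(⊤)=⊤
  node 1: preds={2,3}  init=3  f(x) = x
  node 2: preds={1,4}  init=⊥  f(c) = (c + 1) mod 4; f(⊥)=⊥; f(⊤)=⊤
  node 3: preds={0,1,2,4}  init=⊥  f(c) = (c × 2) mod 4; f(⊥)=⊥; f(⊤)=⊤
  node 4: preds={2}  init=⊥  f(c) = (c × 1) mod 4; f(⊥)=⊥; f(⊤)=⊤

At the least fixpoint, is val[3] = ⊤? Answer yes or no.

Iteration log — 15 steps:
  step 1. node 0  ⊔preds=3  new=⊤  old=3  +wl: 
  step 2. node 1  ⊔preds=⊥  new=3  stable
  step 3. node 2  ⊔preds=3  new=0  old=⊥  +wl: 0,1
  step 4. node 3  ⊔preds=⊤  new=⊤  old=⊥  +wl: 
  step 5. node 4  ⊔preds=0  new=0  old=⊥  +wl: 2,3
  step 6. node 0  ⊔preds=⊤  new=⊤  stable
  step 7. node 1  ⊔preds=⊤  new=⊤  old=3  +wl: 0
  step 8. node 2  ⊔preds=⊤  new=⊤  old=0  +wl: 1,4
  step 9. node 3  ⊔preds=⊤  new=⊤  stable
  step 10. node 0  ⊔preds=⊤  new=⊤  stable
  step 11. node 1  ⊔preds=⊤  new=⊤  stable
  step 12. node 4  ⊔preds=⊤  new=⊤  old=0  +wl: 0,2,3
  step 13. node 0  ⊔preds=⊤  new=⊤  stable
  step 14. node 2  ⊔preds=⊤  new=⊤  stable
  step 15. node 3  ⊔preds=⊤  new=⊤  stable

Least fixpoint reached:
  node 0: ⊤
  node 1: ⊤
  node 2: ⊤
  node 3: ⊤
  node 4: ⊤

yes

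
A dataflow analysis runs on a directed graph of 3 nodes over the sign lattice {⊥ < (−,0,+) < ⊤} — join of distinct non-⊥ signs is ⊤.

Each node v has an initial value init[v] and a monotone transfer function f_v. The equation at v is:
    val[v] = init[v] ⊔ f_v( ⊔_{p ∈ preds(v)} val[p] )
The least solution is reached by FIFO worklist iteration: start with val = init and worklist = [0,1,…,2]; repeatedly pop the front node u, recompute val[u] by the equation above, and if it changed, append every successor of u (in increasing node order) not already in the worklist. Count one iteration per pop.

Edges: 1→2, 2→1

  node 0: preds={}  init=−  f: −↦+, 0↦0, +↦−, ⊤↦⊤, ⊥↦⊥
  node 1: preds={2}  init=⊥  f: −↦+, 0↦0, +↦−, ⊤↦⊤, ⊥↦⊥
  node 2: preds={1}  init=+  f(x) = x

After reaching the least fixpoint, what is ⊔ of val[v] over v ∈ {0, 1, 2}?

⊤

Iteration log — 5 steps:
  step 1. node 0  ⊔preds=⊥  new=−  stable
  step 2. node 1  ⊔preds=+  new=−  old=⊥  +wl: 
  step 3. node 2  ⊔preds=−  new=⊤  old=+  +wl: 1
  step 4. node 1  ⊔preds=⊤  new=⊤  old=−  +wl: 2
  step 5. node 2  ⊔preds=⊤  new=⊤  stable

Least fixpoint reached:
  node 0: −
  node 1: ⊤
  node 2: ⊤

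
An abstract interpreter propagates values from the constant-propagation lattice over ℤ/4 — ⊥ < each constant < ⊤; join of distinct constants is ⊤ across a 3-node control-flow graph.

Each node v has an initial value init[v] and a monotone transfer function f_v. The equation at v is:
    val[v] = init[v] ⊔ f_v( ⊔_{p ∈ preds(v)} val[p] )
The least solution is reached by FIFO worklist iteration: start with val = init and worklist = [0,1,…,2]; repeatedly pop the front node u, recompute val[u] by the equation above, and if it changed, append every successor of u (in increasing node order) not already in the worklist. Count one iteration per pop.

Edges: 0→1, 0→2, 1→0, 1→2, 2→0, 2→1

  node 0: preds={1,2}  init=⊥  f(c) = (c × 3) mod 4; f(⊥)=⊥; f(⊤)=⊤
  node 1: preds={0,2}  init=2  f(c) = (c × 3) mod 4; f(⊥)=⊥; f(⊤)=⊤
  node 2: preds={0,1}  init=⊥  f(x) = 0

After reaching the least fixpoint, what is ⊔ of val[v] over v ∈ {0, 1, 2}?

⊤

Worklist (7 pops):
  #1 pop 0: in=2 → 2 (was ⊥); enqueue []
  #2 pop 1: in=2 → 2 (no change)
  #3 pop 2: in=2 → 0 (was ⊥); enqueue [0,1]
  #4 pop 0: in=⊤ → ⊤ (was 2); enqueue [2]
  #5 pop 1: in=⊤ → ⊤ (was 2); enqueue [0]
  #6 pop 2: in=⊤ → 0 (no change)
  #7 pop 0: in=⊤ → ⊤ (no change)

Fixpoint:
  val[0] = ⊤
  val[1] = ⊤
  val[2] = 0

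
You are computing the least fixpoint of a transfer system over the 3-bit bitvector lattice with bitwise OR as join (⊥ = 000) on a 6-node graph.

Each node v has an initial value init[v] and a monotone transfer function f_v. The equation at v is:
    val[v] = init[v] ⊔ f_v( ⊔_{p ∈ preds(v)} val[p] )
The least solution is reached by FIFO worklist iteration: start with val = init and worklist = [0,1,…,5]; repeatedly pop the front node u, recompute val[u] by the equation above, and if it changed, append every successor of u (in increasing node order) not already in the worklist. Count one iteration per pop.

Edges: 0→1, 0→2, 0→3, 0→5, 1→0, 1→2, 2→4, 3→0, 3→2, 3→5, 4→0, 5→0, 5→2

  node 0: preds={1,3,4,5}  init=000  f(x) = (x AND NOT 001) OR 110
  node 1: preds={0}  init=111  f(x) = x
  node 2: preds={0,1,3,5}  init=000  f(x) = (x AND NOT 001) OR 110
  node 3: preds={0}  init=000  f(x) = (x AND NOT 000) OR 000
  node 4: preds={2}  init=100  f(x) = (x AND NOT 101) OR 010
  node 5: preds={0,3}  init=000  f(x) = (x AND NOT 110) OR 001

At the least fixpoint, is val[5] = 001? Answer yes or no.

Worklist (8 pops):
  #1 pop 0: in=111 → 110 (was 000); enqueue []
  #2 pop 1: in=110 → 111 (no change)
  #3 pop 2: in=111 → 110 (was 000); enqueue []
  #4 pop 3: in=110 → 110 (was 000); enqueue [0,2]
  #5 pop 4: in=110 → 110 (was 100); enqueue []
  #6 pop 5: in=110 → 001 (was 000); enqueue []
  #7 pop 0: in=111 → 110 (no change)
  #8 pop 2: in=111 → 110 (no change)

Fixpoint:
  val[0] = 110
  val[1] = 111
  val[2] = 110
  val[3] = 110
  val[4] = 110
  val[5] = 001

yes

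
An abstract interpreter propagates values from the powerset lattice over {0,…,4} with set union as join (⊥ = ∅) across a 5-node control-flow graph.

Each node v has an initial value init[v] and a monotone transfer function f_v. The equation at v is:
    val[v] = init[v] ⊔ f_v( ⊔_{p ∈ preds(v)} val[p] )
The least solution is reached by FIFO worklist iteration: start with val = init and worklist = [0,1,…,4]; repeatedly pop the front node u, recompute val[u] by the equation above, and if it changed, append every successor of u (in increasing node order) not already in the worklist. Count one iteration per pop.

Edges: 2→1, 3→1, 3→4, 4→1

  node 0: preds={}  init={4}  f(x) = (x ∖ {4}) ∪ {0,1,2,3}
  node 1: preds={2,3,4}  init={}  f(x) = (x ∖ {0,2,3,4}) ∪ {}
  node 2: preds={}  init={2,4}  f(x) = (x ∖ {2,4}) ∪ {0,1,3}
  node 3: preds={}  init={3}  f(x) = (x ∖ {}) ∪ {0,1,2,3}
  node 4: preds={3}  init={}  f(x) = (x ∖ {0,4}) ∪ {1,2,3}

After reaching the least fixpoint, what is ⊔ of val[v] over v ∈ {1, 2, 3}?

{0,1,2,3,4}

Trace (6 dequeues):
  [1] u=0 | in {} | out {0,1,2,3,4} | prev {4} | push {}
  [2] u=1 | in {2,3,4} | out {} | ==
  [3] u=2 | in {} | out {0,1,2,3,4} | prev {2,4} | push {1}
  [4] u=3 | in {} | out {0,1,2,3} | prev {3} | push {}
  [5] u=4 | in {0,1,2,3} | out {1,2,3} | prev {} | push {}
  [6] u=1 | in {0,1,2,3,4} | out {1} | prev {} | push {}

Converged values:
  [0] {0,1,2,3,4}
  [1] {1}
  [2] {0,1,2,3,4}
  [3] {0,1,2,3}
  [4] {1,2,3}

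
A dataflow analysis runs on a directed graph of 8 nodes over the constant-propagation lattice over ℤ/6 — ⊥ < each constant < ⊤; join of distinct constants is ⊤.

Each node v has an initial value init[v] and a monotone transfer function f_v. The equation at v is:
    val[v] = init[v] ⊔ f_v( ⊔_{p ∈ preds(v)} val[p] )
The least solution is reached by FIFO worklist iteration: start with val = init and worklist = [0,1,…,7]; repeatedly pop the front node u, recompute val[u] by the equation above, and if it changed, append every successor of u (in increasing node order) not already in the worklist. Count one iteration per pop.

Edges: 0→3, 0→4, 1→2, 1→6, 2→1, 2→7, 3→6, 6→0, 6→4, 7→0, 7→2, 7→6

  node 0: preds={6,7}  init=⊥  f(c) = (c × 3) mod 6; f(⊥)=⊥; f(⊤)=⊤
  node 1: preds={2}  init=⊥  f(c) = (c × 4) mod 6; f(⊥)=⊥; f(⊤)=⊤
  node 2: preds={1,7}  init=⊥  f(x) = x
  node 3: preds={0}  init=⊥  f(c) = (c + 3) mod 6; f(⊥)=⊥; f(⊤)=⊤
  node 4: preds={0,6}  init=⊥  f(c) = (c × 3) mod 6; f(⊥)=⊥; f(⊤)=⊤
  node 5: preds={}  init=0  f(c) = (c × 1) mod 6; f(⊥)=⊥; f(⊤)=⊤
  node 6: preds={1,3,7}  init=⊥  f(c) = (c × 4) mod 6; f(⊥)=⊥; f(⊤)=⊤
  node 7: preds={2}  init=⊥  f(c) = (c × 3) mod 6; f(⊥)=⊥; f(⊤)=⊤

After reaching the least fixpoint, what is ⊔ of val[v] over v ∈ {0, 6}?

⊥

Worklist (8 pops):
  #1 pop 0: in=⊥ → ⊥ (no change)
  #2 pop 1: in=⊥ → ⊥ (no change)
  #3 pop 2: in=⊥ → ⊥ (no change)
  #4 pop 3: in=⊥ → ⊥ (no change)
  #5 pop 4: in=⊥ → ⊥ (no change)
  #6 pop 5: in=⊥ → 0 (no change)
  #7 pop 6: in=⊥ → ⊥ (no change)
  #8 pop 7: in=⊥ → ⊥ (no change)

Fixpoint:
  val[0] = ⊥
  val[1] = ⊥
  val[2] = ⊥
  val[3] = ⊥
  val[4] = ⊥
  val[5] = 0
  val[6] = ⊥
  val[7] = ⊥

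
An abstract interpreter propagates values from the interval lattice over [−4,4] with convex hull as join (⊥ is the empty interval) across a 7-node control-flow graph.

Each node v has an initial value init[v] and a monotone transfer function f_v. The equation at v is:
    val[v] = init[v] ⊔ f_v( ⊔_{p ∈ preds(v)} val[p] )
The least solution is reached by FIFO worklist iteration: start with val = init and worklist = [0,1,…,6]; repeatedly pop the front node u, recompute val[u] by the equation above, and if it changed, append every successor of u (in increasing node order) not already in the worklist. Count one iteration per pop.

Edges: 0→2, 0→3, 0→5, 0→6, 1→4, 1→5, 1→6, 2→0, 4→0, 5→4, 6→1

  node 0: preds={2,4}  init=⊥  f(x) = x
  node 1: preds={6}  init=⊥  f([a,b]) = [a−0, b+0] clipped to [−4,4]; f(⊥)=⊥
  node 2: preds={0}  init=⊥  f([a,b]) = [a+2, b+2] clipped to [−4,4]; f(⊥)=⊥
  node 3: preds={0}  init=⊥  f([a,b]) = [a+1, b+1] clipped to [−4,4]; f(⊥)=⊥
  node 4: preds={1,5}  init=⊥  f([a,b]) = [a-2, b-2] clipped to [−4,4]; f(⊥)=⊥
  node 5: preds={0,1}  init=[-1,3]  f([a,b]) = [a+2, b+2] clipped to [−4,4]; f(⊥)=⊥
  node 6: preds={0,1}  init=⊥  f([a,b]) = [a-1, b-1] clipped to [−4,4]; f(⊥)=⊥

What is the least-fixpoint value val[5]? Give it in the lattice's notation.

[-2,4]

Iteration log — 31 steps:
  step 1. node 0  ⊔preds=⊥  new=⊥  stable
  step 2. node 1  ⊔preds=⊥  new=⊥  stable
  step 3. node 2  ⊔preds=⊥  new=⊥  stable
  step 4. node 3  ⊔preds=⊥  new=⊥  stable
  step 5. node 4  ⊔preds=[-1,3]  new=[-3,1]  old=⊥  +wl: 0
  step 6. node 5  ⊔preds=⊥  new=[-1,3]  stable
  step 7. node 6  ⊔preds=⊥  new=⊥  stable
  step 8. node 0  ⊔preds=[-3,1]  new=[-3,1]  old=⊥  +wl: 2,3,5,6
  step 9. node 2  ⊔preds=[-3,1]  new=[-1,3]  old=⊥  +wl: 0
  step 10. node 3  ⊔preds=[-3,1]  new=[-2,2]  old=⊥  +wl: 
  step 11. node 5  ⊔preds=[-3,1]  new=[-1,3]  stable
  step 12. node 6  ⊔preds=[-3,1]  new=[-4,0]  old=⊥  +wl: 1
  step 13. node 0  ⊔preds=[-3,3]  new=[-3,3]  old=[-3,1]  +wl: 2,3,5,6
  step 14. node 1  ⊔preds=[-4,0]  new=[-4,0]  old=⊥  +wl: 4
  step 15. node 2  ⊔preds=[-3,3]  new=[-1,4]  old=[-1,3]  +wl: 0
  step 16. node 3  ⊔preds=[-3,3]  new=[-2,4]  old=[-2,2]  +wl: 
  step 17. node 5  ⊔preds=[-4,3]  new=[-2,4]  old=[-1,3]  +wl: 
  step 18. node 6  ⊔preds=[-4,3]  new=[-4,2]  old=[-4,0]  +wl: 1
  step 19. node 4  ⊔preds=[-4,4]  new=[-4,2]  old=[-3,1]  +wl: 
  step 20. node 0  ⊔preds=[-4,4]  new=[-4,4]  old=[-3,3]  +wl: 2,3,5,6
  step 21. node 1  ⊔preds=[-4,2]  new=[-4,2]  old=[-4,0]  +wl: 4
  step 22. node 2  ⊔preds=[-4,4]  new=[-2,4]  old=[-1,4]  +wl: 0
  step 23. node 3  ⊔preds=[-4,4]  new=[-3,4]  old=[-2,4]  +wl: 
  step 24. node 5  ⊔preds=[-4,4]  new=[-2,4]  stable
  step 25. node 6  ⊔preds=[-4,4]  new=[-4,3]  old=[-4,2]  +wl: 1
  step 26. node 4  ⊔preds=[-4,4]  new=[-4,2]  stable
  step 27. node 0  ⊔preds=[-4,4]  new=[-4,4]  stable
  step 28. node 1  ⊔preds=[-4,3]  new=[-4,3]  old=[-4,2]  +wl: 4,5,6
  step 29. node 4  ⊔preds=[-4,4]  new=[-4,2]  stable
  step 30. node 5  ⊔preds=[-4,4]  new=[-2,4]  stable
  step 31. node 6  ⊔preds=[-4,4]  new=[-4,3]  stable

Least fixpoint reached:
  node 0: [-4,4]
  node 1: [-4,3]
  node 2: [-2,4]
  node 3: [-3,4]
  node 4: [-4,2]
  node 5: [-2,4]
  node 6: [-4,3]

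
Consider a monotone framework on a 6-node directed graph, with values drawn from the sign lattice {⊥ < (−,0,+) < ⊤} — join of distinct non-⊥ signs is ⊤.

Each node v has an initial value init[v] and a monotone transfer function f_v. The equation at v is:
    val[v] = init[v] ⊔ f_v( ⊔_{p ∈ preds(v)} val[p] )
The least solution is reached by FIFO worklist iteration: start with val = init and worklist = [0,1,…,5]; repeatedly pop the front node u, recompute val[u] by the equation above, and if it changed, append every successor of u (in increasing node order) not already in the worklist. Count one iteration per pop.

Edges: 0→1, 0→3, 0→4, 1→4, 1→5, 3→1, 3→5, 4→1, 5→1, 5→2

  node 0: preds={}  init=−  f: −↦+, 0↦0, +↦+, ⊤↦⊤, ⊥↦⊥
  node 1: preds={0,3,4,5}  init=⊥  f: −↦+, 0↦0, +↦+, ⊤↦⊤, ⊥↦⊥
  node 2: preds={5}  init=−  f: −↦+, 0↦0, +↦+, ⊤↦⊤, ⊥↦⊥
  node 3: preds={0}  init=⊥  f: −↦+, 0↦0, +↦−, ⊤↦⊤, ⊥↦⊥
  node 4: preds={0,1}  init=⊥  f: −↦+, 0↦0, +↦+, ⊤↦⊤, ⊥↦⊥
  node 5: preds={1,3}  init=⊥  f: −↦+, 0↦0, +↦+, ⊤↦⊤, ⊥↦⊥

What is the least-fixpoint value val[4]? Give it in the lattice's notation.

Trace (12 dequeues):
  [1] u=0 | in ⊥ | out − | ==
  [2] u=1 | in − | out + | prev ⊥ | push {}
  [3] u=2 | in ⊥ | out − | ==
  [4] u=3 | in − | out + | prev ⊥ | push {1}
  [5] u=4 | in ⊤ | out ⊤ | prev ⊥ | push {}
  [6] u=5 | in + | out + | prev ⊥ | push {2}
  [7] u=1 | in ⊤ | out ⊤ | prev + | push {4,5}
  [8] u=2 | in + | out ⊤ | prev − | push {}
  [9] u=4 | in ⊤ | out ⊤ | ==
  [10] u=5 | in ⊤ | out ⊤ | prev + | push {1,2}
  [11] u=1 | in ⊤ | out ⊤ | ==
  [12] u=2 | in ⊤ | out ⊤ | ==

Converged values:
  [0] −
  [1] ⊤
  [2] ⊤
  [3] +
  [4] ⊤
  [5] ⊤

⊤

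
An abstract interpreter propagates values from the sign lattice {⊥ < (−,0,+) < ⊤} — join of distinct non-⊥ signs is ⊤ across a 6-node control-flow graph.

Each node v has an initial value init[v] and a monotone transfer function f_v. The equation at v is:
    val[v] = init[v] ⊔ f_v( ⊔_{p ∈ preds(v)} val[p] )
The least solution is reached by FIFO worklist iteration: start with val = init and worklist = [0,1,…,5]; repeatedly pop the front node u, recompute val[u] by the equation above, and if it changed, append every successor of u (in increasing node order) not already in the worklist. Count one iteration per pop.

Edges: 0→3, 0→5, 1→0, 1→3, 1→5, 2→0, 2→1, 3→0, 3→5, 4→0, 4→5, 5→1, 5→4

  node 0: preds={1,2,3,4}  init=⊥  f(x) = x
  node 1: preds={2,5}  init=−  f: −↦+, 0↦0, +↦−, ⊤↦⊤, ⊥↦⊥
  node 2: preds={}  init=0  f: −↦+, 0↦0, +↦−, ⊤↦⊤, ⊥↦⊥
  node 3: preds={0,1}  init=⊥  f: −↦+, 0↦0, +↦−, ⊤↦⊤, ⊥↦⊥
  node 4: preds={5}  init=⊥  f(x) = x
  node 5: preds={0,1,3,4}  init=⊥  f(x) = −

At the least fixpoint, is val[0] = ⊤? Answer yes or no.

Worklist (11 pops):
  #1 pop 0: in=⊤ → ⊤ (was ⊥); enqueue []
  #2 pop 1: in=0 → ⊤ (was −); enqueue [0]
  #3 pop 2: in=⊥ → 0 (no change)
  #4 pop 3: in=⊤ → ⊤ (was ⊥); enqueue []
  #5 pop 4: in=⊥ → ⊥ (no change)
  #6 pop 5: in=⊤ → − (was ⊥); enqueue [1,4]
  #7 pop 0: in=⊤ → ⊤ (no change)
  #8 pop 1: in=⊤ → ⊤ (no change)
  #9 pop 4: in=− → − (was ⊥); enqueue [0,5]
  #10 pop 0: in=⊤ → ⊤ (no change)
  #11 pop 5: in=⊤ → − (no change)

Fixpoint:
  val[0] = ⊤
  val[1] = ⊤
  val[2] = 0
  val[3] = ⊤
  val[4] = −
  val[5] = −

yes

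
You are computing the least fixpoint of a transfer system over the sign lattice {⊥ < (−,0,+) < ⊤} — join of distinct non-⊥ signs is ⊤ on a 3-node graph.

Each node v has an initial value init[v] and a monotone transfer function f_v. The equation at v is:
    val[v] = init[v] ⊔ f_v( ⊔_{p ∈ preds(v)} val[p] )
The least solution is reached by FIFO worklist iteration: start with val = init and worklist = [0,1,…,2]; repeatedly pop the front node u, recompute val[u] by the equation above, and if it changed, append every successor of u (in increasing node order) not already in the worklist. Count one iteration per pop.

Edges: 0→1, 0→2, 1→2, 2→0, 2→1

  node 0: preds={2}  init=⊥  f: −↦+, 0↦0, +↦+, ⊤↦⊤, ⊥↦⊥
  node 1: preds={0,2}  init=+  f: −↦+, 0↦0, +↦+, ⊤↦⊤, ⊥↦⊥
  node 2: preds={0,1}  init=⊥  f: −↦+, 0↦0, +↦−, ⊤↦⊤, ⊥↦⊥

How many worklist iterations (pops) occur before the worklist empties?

9

Worklist (9 pops):
  #1 pop 0: in=⊥ → ⊥ (no change)
  #2 pop 1: in=⊥ → + (no change)
  #3 pop 2: in=+ → − (was ⊥); enqueue [0,1]
  #4 pop 0: in=− → + (was ⊥); enqueue [2]
  #5 pop 1: in=⊤ → ⊤ (was +); enqueue []
  #6 pop 2: in=⊤ → ⊤ (was −); enqueue [0,1]
  #7 pop 0: in=⊤ → ⊤ (was +); enqueue [2]
  #8 pop 1: in=⊤ → ⊤ (no change)
  #9 pop 2: in=⊤ → ⊤ (no change)

Fixpoint:
  val[0] = ⊤
  val[1] = ⊤
  val[2] = ⊤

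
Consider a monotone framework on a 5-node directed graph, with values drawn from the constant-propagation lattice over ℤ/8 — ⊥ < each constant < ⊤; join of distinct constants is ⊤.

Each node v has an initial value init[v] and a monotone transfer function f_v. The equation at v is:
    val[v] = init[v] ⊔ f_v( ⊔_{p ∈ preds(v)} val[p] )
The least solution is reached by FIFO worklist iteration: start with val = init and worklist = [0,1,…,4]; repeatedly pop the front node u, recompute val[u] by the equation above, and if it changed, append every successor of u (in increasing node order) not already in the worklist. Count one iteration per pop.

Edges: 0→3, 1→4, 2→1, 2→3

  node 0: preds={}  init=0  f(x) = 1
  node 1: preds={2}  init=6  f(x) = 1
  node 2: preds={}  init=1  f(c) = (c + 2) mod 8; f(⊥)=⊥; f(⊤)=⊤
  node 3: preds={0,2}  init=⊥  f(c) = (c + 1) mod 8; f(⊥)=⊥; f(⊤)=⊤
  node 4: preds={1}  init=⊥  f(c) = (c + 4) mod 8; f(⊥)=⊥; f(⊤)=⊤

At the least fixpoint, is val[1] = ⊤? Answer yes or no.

Iteration log — 5 steps:
  step 1. node 0  ⊔preds=⊥  new=⊤  old=0  +wl: 
  step 2. node 1  ⊔preds=1  new=⊤  old=6  +wl: 
  step 3. node 2  ⊔preds=⊥  new=1  stable
  step 4. node 3  ⊔preds=⊤  new=⊤  old=⊥  +wl: 
  step 5. node 4  ⊔preds=⊤  new=⊤  old=⊥  +wl: 

Least fixpoint reached:
  node 0: ⊤
  node 1: ⊤
  node 2: 1
  node 3: ⊤
  node 4: ⊤

yes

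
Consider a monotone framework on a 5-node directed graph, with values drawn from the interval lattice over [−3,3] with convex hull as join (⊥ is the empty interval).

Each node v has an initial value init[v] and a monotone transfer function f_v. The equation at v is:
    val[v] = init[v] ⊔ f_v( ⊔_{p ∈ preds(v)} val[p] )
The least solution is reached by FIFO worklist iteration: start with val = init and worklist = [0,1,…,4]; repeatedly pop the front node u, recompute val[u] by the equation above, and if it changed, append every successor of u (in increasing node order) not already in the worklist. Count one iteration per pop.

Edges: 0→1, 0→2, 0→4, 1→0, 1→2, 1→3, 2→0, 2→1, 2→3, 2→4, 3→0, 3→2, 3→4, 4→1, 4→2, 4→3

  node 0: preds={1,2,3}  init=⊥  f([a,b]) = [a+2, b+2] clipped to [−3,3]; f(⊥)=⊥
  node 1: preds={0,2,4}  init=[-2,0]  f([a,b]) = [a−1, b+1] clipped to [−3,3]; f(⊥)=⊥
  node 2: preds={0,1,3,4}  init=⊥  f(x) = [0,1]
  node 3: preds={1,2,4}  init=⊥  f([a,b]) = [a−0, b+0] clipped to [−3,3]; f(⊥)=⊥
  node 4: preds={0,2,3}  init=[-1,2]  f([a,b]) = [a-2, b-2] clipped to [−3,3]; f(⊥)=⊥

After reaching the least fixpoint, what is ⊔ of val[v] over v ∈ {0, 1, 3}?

[-3,3]

Iteration log — 14 steps:
  step 1. node 0  ⊔preds=[-2,0]  new=[0,2]  old=⊥  +wl: 
  step 2. node 1  ⊔preds=[-1,2]  new=[-2,3]  old=[-2,0]  +wl: 0
  step 3. node 2  ⊔preds=[-2,3]  new=[0,1]  old=⊥  +wl: 1
  step 4. node 3  ⊔preds=[-2,3]  new=[-2,3]  old=⊥  +wl: 2
  step 5. node 4  ⊔preds=[-2,3]  new=[-3,2]  old=[-1,2]  +wl: 3
  step 6. node 0  ⊔preds=[-2,3]  new=[0,3]  old=[0,2]  +wl: 4
  step 7. node 1  ⊔preds=[-3,3]  new=[-3,3]  old=[-2,3]  +wl: 0
  step 8. node 2  ⊔preds=[-3,3]  new=[0,1]  stable
  step 9. node 3  ⊔preds=[-3,3]  new=[-3,3]  old=[-2,3]  +wl: 2
  step 10. node 4  ⊔preds=[-3,3]  new=[-3,2]  stable
  step 11. node 0  ⊔preds=[-3,3]  new=[-1,3]  old=[0,3]  +wl: 1,4
  step 12. node 2  ⊔preds=[-3,3]  new=[0,1]  stable
  step 13. node 1  ⊔preds=[-3,3]  new=[-3,3]  stable
  step 14. node 4  ⊔preds=[-3,3]  new=[-3,2]  stable

Least fixpoint reached:
  node 0: [-1,3]
  node 1: [-3,3]
  node 2: [0,1]
  node 3: [-3,3]
  node 4: [-3,2]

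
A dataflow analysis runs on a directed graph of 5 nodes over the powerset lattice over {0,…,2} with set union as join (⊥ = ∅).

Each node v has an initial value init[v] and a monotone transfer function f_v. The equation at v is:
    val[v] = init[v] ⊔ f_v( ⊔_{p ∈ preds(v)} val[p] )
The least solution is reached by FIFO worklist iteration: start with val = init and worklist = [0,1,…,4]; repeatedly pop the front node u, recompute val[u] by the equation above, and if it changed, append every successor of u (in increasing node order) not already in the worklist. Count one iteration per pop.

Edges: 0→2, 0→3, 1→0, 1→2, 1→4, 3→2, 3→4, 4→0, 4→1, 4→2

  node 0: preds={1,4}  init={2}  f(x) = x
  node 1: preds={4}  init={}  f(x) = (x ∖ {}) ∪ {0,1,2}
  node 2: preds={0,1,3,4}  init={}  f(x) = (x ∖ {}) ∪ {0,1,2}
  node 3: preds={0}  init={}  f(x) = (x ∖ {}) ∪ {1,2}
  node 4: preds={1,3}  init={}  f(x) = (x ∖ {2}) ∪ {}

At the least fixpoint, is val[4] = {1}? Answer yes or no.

Worklist (11 pops):
  #1 pop 0: in={} → {2} (no change)
  #2 pop 1: in={} → {0,1,2} (was {}); enqueue [0]
  #3 pop 2: in={0,1,2} → {0,1,2} (was {}); enqueue []
  #4 pop 3: in={2} → {1,2} (was {}); enqueue [2]
  #5 pop 4: in={0,1,2} → {0,1} (was {}); enqueue [1]
  #6 pop 0: in={0,1,2} → {0,1,2} (was {2}); enqueue [3]
  #7 pop 2: in={0,1,2} → {0,1,2} (no change)
  #8 pop 1: in={0,1} → {0,1,2} (no change)
  #9 pop 3: in={0,1,2} → {0,1,2} (was {1,2}); enqueue [2,4]
  #10 pop 2: in={0,1,2} → {0,1,2} (no change)
  #11 pop 4: in={0,1,2} → {0,1} (no change)

Fixpoint:
  val[0] = {0,1,2}
  val[1] = {0,1,2}
  val[2] = {0,1,2}
  val[3] = {0,1,2}
  val[4] = {0,1}

no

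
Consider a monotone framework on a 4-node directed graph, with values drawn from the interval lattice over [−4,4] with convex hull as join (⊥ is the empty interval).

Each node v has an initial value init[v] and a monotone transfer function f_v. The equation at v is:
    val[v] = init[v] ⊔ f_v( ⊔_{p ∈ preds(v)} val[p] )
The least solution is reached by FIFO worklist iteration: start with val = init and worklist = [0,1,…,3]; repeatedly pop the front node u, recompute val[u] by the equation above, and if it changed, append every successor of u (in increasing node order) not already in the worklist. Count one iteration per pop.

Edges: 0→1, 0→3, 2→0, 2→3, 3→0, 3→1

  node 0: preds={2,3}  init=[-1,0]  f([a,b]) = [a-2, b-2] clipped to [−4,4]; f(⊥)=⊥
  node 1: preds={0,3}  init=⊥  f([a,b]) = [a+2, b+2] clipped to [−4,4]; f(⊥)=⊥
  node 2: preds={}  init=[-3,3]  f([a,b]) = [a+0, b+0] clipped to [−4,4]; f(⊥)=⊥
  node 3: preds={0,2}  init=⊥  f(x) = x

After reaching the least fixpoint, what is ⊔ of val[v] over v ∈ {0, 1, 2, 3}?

Worklist (6 pops):
  #1 pop 0: in=[-3,3] → [-4,1] (was [-1,0]); enqueue []
  #2 pop 1: in=[-4,1] → [-2,3] (was ⊥); enqueue []
  #3 pop 2: in=⊥ → [-3,3] (no change)
  #4 pop 3: in=[-4,3] → [-4,3] (was ⊥); enqueue [0,1]
  #5 pop 0: in=[-4,3] → [-4,1] (no change)
  #6 pop 1: in=[-4,3] → [-2,4] (was [-2,3]); enqueue []

Fixpoint:
  val[0] = [-4,1]
  val[1] = [-2,4]
  val[2] = [-3,3]
  val[3] = [-4,3]

[-4,4]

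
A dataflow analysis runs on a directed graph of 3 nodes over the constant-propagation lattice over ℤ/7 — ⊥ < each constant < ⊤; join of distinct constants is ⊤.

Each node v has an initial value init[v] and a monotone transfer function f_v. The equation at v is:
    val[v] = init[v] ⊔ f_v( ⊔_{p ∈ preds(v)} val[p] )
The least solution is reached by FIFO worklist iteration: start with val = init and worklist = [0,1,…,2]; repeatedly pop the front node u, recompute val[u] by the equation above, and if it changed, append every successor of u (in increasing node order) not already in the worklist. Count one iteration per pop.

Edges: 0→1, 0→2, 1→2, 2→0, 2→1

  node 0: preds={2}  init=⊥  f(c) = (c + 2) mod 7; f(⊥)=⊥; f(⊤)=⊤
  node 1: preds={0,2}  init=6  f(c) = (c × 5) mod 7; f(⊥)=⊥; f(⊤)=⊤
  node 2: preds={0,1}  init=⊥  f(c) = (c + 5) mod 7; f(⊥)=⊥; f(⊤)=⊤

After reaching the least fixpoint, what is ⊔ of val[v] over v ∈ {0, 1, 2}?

Iteration log — 9 steps:
  step 1. node 0  ⊔preds=⊥  new=⊥  stable
  step 2. node 1  ⊔preds=⊥  new=6  stable
  step 3. node 2  ⊔preds=6  new=4  old=⊥  +wl: 0,1
  step 4. node 0  ⊔preds=4  new=6  old=⊥  +wl: 2
  step 5. node 1  ⊔preds=⊤  new=⊤  old=6  +wl: 
  step 6. node 2  ⊔preds=⊤  new=⊤  old=4  +wl: 0,1
  step 7. node 0  ⊔preds=⊤  new=⊤  old=6  +wl: 2
  step 8. node 1  ⊔preds=⊤  new=⊤  stable
  step 9. node 2  ⊔preds=⊤  new=⊤  stable

Least fixpoint reached:
  node 0: ⊤
  node 1: ⊤
  node 2: ⊤

⊤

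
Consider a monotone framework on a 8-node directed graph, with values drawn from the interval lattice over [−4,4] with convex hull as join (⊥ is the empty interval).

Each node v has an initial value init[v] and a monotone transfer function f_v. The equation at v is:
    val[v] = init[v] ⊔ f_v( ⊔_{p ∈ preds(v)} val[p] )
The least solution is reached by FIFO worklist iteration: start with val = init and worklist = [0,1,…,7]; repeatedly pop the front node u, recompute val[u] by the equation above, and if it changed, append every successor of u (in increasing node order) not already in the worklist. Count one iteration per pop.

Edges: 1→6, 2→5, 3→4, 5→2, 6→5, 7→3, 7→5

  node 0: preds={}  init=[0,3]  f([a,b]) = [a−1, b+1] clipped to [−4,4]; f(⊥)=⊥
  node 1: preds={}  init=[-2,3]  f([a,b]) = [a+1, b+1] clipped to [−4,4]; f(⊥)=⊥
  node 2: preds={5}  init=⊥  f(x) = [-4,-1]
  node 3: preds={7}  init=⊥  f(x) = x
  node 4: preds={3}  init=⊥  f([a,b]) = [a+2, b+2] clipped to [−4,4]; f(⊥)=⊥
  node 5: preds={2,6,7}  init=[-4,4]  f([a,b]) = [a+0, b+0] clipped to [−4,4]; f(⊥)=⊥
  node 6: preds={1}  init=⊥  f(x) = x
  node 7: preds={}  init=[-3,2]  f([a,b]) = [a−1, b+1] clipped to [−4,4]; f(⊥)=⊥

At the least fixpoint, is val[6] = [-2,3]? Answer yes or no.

yes

Trace (9 dequeues):
  [1] u=0 | in ⊥ | out [0,3] | ==
  [2] u=1 | in ⊥ | out [-2,3] | ==
  [3] u=2 | in [-4,4] | out [-4,-1] | prev ⊥ | push {}
  [4] u=3 | in [-3,2] | out [-3,2] | prev ⊥ | push {}
  [5] u=4 | in [-3,2] | out [-1,4] | prev ⊥ | push {}
  [6] u=5 | in [-4,2] | out [-4,4] | ==
  [7] u=6 | in [-2,3] | out [-2,3] | prev ⊥ | push {5}
  [8] u=7 | in ⊥ | out [-3,2] | ==
  [9] u=5 | in [-4,3] | out [-4,4] | ==

Converged values:
  [0] [0,3]
  [1] [-2,3]
  [2] [-4,-1]
  [3] [-3,2]
  [4] [-1,4]
  [5] [-4,4]
  [6] [-2,3]
  [7] [-3,2]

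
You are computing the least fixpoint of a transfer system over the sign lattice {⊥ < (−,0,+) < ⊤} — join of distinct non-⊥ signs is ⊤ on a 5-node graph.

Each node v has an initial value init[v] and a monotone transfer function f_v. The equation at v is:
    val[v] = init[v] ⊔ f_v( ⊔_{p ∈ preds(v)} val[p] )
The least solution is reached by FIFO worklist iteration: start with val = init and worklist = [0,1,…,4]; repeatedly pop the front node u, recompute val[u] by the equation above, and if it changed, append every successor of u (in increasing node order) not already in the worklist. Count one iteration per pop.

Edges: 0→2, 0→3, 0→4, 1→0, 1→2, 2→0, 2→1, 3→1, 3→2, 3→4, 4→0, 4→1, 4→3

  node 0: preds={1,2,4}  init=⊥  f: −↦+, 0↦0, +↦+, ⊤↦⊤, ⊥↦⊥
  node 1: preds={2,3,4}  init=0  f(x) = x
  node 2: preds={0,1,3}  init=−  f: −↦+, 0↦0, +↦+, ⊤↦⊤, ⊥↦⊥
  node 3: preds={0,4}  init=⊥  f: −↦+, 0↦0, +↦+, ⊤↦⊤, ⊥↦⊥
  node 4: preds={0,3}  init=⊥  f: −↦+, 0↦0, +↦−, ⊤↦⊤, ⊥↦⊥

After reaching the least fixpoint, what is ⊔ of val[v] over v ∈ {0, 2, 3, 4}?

⊤

Worklist (9 pops):
  #1 pop 0: in=⊤ → ⊤ (was ⊥); enqueue []
  #2 pop 1: in=− → ⊤ (was 0); enqueue [0]
  #3 pop 2: in=⊤ → ⊤ (was −); enqueue [1]
  #4 pop 3: in=⊤ → ⊤ (was ⊥); enqueue [2]
  #5 pop 4: in=⊤ → ⊤ (was ⊥); enqueue [3]
  #6 pop 0: in=⊤ → ⊤ (no change)
  #7 pop 1: in=⊤ → ⊤ (no change)
  #8 pop 2: in=⊤ → ⊤ (no change)
  #9 pop 3: in=⊤ → ⊤ (no change)

Fixpoint:
  val[0] = ⊤
  val[1] = ⊤
  val[2] = ⊤
  val[3] = ⊤
  val[4] = ⊤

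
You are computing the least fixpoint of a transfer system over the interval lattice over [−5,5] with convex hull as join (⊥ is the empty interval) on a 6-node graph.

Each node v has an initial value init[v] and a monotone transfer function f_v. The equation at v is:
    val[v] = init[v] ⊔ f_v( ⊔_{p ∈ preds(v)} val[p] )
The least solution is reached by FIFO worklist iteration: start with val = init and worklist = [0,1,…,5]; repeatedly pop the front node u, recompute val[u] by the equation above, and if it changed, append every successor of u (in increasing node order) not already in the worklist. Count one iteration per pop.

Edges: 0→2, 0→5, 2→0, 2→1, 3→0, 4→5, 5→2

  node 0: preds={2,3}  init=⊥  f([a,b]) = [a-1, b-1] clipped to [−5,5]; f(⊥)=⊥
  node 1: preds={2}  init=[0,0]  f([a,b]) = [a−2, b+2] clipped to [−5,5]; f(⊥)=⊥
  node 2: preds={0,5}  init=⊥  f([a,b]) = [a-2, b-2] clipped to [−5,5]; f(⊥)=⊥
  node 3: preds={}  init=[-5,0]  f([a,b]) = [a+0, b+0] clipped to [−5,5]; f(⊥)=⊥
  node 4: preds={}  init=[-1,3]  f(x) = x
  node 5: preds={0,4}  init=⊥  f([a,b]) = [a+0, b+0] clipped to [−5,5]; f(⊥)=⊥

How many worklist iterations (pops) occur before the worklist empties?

13

Worklist (13 pops):
  #1 pop 0: in=[-5,0] → [-5,-1] (was ⊥); enqueue []
  #2 pop 1: in=⊥ → [0,0] (no change)
  #3 pop 2: in=[-5,-1] → [-5,-3] (was ⊥); enqueue [0,1]
  #4 pop 3: in=⊥ → [-5,0] (no change)
  #5 pop 4: in=⊥ → [-1,3] (no change)
  #6 pop 5: in=[-5,3] → [-5,3] (was ⊥); enqueue [2]
  #7 pop 0: in=[-5,0] → [-5,-1] (no change)
  #8 pop 1: in=[-5,-3] → [-5,0] (was [0,0]); enqueue []
  #9 pop 2: in=[-5,3] → [-5,1] (was [-5,-3]); enqueue [0,1]
  #10 pop 0: in=[-5,1] → [-5,0] (was [-5,-1]); enqueue [2,5]
  #11 pop 1: in=[-5,1] → [-5,3] (was [-5,0]); enqueue []
  #12 pop 2: in=[-5,3] → [-5,1] (no change)
  #13 pop 5: in=[-5,3] → [-5,3] (no change)

Fixpoint:
  val[0] = [-5,0]
  val[1] = [-5,3]
  val[2] = [-5,1]
  val[3] = [-5,0]
  val[4] = [-1,3]
  val[5] = [-5,3]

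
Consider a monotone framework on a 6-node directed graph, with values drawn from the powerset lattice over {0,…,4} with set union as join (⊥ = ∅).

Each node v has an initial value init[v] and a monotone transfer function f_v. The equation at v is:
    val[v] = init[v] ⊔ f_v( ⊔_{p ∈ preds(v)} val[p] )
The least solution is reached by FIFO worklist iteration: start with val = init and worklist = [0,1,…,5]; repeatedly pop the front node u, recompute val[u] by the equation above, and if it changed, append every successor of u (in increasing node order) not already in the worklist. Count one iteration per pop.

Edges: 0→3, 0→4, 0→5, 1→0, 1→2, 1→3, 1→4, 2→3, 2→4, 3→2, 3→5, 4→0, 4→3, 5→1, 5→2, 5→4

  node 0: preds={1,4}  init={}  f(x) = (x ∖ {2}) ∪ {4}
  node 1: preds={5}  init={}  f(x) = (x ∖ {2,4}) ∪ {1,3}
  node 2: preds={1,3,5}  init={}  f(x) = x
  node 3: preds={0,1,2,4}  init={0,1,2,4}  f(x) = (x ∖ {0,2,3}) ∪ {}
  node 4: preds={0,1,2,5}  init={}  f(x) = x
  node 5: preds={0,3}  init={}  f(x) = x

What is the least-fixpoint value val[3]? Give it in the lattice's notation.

Worklist (17 pops):
  #1 pop 0: in={} → {4} (was {}); enqueue []
  #2 pop 1: in={} → {1,3} (was {}); enqueue [0]
  #3 pop 2: in={0,1,2,3,4} → {0,1,2,3,4} (was {}); enqueue []
  #4 pop 3: in={0,1,2,3,4} → {0,1,2,4} (no change)
  #5 pop 4: in={0,1,2,3,4} → {0,1,2,3,4} (was {}); enqueue [3]
  #6 pop 5: in={0,1,2,4} → {0,1,2,4} (was {}); enqueue [1,2,4]
  #7 pop 0: in={0,1,2,3,4} → {0,1,3,4} (was {4}); enqueue [5]
  #8 pop 3: in={0,1,2,3,4} → {0,1,2,4} (no change)
  #9 pop 1: in={0,1,2,4} → {0,1,3} (was {1,3}); enqueue [0,3]
  #10 pop 2: in={0,1,2,3,4} → {0,1,2,3,4} (no change)
  #11 pop 4: in={0,1,2,3,4} → {0,1,2,3,4} (no change)
  #12 pop 5: in={0,1,2,3,4} → {0,1,2,3,4} (was {0,1,2,4}); enqueue [1,2,4]
  #13 pop 0: in={0,1,2,3,4} → {0,1,3,4} (no change)
  #14 pop 3: in={0,1,2,3,4} → {0,1,2,4} (no change)
  #15 pop 1: in={0,1,2,3,4} → {0,1,3} (no change)
  #16 pop 2: in={0,1,2,3,4} → {0,1,2,3,4} (no change)
  #17 pop 4: in={0,1,2,3,4} → {0,1,2,3,4} (no change)

Fixpoint:
  val[0] = {0,1,3,4}
  val[1] = {0,1,3}
  val[2] = {0,1,2,3,4}
  val[3] = {0,1,2,4}
  val[4] = {0,1,2,3,4}
  val[5] = {0,1,2,3,4}

{0,1,2,4}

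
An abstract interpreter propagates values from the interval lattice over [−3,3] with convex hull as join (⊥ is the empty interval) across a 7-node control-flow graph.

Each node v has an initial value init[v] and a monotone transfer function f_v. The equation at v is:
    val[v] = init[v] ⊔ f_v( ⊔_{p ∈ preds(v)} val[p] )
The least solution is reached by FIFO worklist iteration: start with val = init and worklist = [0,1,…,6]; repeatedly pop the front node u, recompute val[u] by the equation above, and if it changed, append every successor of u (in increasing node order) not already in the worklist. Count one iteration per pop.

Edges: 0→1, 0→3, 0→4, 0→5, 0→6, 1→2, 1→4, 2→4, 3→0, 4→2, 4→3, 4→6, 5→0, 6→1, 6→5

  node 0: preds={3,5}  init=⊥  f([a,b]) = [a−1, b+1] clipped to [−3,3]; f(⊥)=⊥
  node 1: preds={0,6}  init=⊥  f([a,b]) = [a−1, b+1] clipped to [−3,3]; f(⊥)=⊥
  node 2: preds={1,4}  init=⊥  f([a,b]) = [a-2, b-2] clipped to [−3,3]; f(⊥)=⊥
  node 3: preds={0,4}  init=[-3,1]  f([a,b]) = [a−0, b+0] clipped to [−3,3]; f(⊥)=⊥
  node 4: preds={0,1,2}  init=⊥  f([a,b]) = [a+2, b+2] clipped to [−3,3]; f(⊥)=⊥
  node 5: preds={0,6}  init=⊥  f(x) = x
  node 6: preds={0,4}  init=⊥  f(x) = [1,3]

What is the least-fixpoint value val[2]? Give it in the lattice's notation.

Trace (15 dequeues):
  [1] u=0 | in [-3,1] | out [-3,2] | prev ⊥ | push {}
  [2] u=1 | in [-3,2] | out [-3,3] | prev ⊥ | push {}
  [3] u=2 | in [-3,3] | out [-3,1] | prev ⊥ | push {}
  [4] u=3 | in [-3,2] | out [-3,2] | prev [-3,1] | push {0}
  [5] u=4 | in [-3,3] | out [-1,3] | prev ⊥ | push {2,3}
  [6] u=5 | in [-3,2] | out [-3,2] | prev ⊥ | push {}
  [7] u=6 | in [-3,3] | out [1,3] | prev ⊥ | push {1,5}
  [8] u=0 | in [-3,2] | out [-3,3] | prev [-3,2] | push {4,6}
  [9] u=2 | in [-3,3] | out [-3,1] | ==
  [10] u=3 | in [-3,3] | out [-3,3] | prev [-3,2] | push {0}
  [11] u=1 | in [-3,3] | out [-3,3] | ==
  [12] u=5 | in [-3,3] | out [-3,3] | prev [-3,2] | push {}
  [13] u=4 | in [-3,3] | out [-1,3] | ==
  [14] u=6 | in [-3,3] | out [1,3] | ==
  [15] u=0 | in [-3,3] | out [-3,3] | ==

Converged values:
  [0] [-3,3]
  [1] [-3,3]
  [2] [-3,1]
  [3] [-3,3]
  [4] [-1,3]
  [5] [-3,3]
  [6] [1,3]

[-3,1]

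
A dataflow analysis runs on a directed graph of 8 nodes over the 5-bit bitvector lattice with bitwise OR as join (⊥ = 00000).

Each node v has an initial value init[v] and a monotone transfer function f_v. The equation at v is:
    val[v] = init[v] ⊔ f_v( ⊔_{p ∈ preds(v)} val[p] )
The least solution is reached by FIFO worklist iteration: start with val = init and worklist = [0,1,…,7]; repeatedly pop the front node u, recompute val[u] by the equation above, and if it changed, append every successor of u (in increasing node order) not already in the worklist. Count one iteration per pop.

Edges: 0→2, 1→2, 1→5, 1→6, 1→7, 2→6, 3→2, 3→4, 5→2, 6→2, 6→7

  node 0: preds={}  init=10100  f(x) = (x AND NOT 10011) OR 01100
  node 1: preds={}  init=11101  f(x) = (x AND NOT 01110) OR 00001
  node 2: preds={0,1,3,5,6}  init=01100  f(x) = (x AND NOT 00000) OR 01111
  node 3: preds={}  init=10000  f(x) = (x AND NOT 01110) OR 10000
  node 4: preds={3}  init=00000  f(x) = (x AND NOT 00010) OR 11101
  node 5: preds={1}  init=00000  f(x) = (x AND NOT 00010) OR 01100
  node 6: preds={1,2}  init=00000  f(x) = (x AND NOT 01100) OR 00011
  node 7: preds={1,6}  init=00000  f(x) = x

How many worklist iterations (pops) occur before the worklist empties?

Trace (9 dequeues):
  [1] u=0 | in 00000 | out 11100 | prev 10100 | push {}
  [2] u=1 | in 00000 | out 11101 | ==
  [3] u=2 | in 11101 | out 11111 | prev 01100 | push {}
  [4] u=3 | in 00000 | out 10000 | ==
  [5] u=4 | in 10000 | out 11101 | prev 00000 | push {}
  [6] u=5 | in 11101 | out 11101 | prev 00000 | push {2}
  [7] u=6 | in 11111 | out 10011 | prev 00000 | push {}
  [8] u=7 | in 11111 | out 11111 | prev 00000 | push {}
  [9] u=2 | in 11111 | out 11111 | ==

Converged values:
  [0] 11100
  [1] 11101
  [2] 11111
  [3] 10000
  [4] 11101
  [5] 11101
  [6] 10011
  [7] 11111

9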